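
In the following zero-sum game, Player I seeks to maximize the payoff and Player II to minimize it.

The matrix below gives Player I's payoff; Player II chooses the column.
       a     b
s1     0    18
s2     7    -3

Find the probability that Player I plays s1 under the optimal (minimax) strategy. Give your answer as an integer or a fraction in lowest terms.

Row minima are 0 and -3, so Player I's maximin is 0; column maxima are 7 and 18, so Player II's minimax is 7. These differ, so the equilibrium is in mixed strategies.
Let Player I play s1 with probability p. Player II is indifferent when 7(1−p) = 18p − 3(1−p), giving p = 5/14.

5/14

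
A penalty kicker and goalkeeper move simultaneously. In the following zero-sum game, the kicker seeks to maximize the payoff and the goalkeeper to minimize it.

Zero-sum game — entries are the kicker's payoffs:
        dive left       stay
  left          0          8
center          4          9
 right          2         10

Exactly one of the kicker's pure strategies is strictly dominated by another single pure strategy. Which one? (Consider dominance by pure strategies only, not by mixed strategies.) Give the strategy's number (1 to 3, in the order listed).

Compare left with center: 4 > 0, 9 > 8.
So center strictly dominates left for the kicker; left is strictly dominated.

1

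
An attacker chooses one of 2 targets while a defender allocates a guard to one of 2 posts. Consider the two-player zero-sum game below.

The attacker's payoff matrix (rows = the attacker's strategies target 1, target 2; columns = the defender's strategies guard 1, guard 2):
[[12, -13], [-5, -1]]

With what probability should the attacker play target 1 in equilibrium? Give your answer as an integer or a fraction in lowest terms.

Row minima are -13 and -5, so the attacker's maximin is -5; column maxima are 12 and -1, so the defender's minimax is -1. These differ, so the equilibrium is in mixed strategies.
Let the attacker play target 1 with probability p. The defender is indifferent when 12p − 5(1−p) = −13p − (1−p), giving p = 4/29.

4/29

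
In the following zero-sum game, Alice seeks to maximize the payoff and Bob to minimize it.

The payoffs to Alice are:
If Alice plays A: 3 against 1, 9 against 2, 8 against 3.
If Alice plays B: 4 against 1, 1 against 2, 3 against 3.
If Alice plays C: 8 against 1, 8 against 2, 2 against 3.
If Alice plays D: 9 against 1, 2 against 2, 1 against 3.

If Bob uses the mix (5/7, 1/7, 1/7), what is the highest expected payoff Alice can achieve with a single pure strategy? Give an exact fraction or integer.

50/7

A: (3)·(5/7) + (9)·(1/7) + (8)·(1/7) = 32/7.
B: (4)·(5/7) + (1)·(1/7) + (3)·(1/7) = 24/7.
C: (8)·(5/7) + (8)·(1/7) + (2)·(1/7) = 50/7.
D: (9)·(5/7) + (2)·(1/7) + (1)·(1/7) = 48/7.
The best pure response is C with expected payoff 50/7.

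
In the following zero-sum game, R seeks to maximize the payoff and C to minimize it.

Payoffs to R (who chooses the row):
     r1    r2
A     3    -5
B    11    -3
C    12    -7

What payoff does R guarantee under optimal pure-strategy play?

-3

Row minima: -5, -3, -7 → R's maximin is -3.
Column maxima: 12, -3 → C's minimax is -3.
They coincide at (B, r2), so the value is -3.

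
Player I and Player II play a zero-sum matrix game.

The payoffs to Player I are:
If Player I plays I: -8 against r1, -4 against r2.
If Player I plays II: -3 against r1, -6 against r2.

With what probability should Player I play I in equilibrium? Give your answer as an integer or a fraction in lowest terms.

Row minima are -8 and -6, so Player I's maximin is -6; column maxima are -3 and -4, so Player II's minimax is -4. These differ, so the equilibrium is in mixed strategies.
Let Player I play I with probability p. Player II is indifferent when −8p − 3(1−p) = −4p − 6(1−p), giving p = 3/7.

3/7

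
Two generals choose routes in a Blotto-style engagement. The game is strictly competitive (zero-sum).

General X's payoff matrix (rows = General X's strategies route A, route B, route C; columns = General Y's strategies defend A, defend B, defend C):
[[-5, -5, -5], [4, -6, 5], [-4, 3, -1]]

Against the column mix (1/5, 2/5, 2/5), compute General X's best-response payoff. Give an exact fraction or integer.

route A: (-5)·(1/5) + (-5)·(2/5) + (-5)·(2/5) = -5.
route B: (4)·(1/5) + (-6)·(2/5) + (5)·(2/5) = 2/5.
route C: (-4)·(1/5) + (3)·(2/5) + (-1)·(2/5) = 0.
The best pure response is route B with expected payoff 2/5.

2/5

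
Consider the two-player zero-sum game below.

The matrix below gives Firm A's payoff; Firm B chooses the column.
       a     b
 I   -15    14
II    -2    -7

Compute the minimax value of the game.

Row minima are -15 and -7, so Firm A's maximin is -7; column maxima are -2 and 14, so Firm B's minimax is -2. These differ, so the equilibrium is in mixed strategies.
Let Firm A play I with probability p. Firm B is indifferent when −15p − 2(1−p) = 14p − 7(1−p), giving p = 5/34.
Let Firm B play a with probability q. Firm A is indifferent when −15q + 14(1−q) = −2q − 7(1−q), giving q = 21/34.
The value is -15·(21/34) + (14)·(13/34) = -133/34.

-133/34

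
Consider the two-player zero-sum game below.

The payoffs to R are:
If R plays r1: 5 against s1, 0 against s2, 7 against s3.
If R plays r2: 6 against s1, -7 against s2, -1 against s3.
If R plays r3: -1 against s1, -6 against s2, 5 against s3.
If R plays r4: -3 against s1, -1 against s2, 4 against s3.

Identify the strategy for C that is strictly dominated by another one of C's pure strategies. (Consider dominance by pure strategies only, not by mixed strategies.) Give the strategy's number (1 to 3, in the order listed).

3

C prefers columns that give R less. Compare s3 with s2: 0 < 7, -7 < -1, -6 < 5, -1 < 4.
So s2 strictly dominates s3 for C; s3 is strictly dominated.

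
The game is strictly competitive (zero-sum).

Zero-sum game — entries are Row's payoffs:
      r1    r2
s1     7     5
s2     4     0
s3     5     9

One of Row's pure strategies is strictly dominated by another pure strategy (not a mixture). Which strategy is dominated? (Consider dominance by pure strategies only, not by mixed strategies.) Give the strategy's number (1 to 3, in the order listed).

2

Compare s2 with s1: 7 > 4, 5 > 0.
So s1 strictly dominates s2 for Row; s2 is strictly dominated.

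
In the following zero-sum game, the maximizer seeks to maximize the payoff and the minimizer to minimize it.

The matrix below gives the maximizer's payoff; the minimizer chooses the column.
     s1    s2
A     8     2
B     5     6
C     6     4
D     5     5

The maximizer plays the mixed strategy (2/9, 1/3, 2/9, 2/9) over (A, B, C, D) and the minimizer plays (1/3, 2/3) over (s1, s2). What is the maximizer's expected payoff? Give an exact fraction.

133/27

Against (1/3, 2/3), each row's expected payoff is A: 4; B: 17/3; C: 14/3; D: 5.
Taking the (2/9, 1/3, 2/9, 2/9)-weighted average: (2/9)·(4) + (1/3)·(17/3) + (2/9)·(14/3) + (2/9)·(5) = 133/27.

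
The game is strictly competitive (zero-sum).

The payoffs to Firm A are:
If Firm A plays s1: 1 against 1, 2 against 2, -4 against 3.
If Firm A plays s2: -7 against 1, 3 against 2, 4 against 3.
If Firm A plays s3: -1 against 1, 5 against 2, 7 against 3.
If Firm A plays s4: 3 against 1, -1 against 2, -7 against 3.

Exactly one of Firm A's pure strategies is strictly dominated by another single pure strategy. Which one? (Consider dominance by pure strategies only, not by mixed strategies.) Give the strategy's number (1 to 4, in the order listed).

2

Compare s2 with s3: -1 > -7, 5 > 3, 7 > 4.
So s3 strictly dominates s2 for Firm A; s2 is strictly dominated.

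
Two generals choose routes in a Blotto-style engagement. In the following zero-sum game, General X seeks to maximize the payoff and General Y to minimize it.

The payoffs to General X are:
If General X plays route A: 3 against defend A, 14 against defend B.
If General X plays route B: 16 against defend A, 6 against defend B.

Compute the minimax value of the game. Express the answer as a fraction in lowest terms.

206/21

Row minima are 3 and 6, so General X's maximin is 6; column maxima are 16 and 14, so General Y's minimax is 14. These differ, so the equilibrium is in mixed strategies.
Let General X play route A with probability p. General Y is indifferent when 3p + 16(1−p) = 14p + 6(1−p), giving p = 10/21.
Let General Y play defend A with probability q. General X is indifferent when 3q + 14(1−q) = 16q + 6(1−q), giving q = 8/21.
The value is 3·(8/21) + (14)·(13/21) = 206/21.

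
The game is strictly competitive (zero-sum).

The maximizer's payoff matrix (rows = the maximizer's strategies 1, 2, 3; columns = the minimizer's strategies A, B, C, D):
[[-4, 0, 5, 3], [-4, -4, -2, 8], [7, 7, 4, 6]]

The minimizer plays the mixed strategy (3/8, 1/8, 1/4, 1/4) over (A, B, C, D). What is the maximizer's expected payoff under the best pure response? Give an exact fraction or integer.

1: (-4)·(3/8) + (0)·(1/8) + (5)·(1/4) + (3)·(1/4) = 1/2.
2: (-4)·(3/8) + (-4)·(1/8) + (-2)·(1/4) + (8)·(1/4) = -1/2.
3: (7)·(3/8) + (7)·(1/8) + (4)·(1/4) + (6)·(1/4) = 6.
The best pure response is 3 with expected payoff 6.

6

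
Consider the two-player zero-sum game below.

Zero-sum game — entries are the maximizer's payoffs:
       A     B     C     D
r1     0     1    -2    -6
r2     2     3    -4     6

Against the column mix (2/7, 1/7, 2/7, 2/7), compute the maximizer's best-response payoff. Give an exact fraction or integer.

r1: (0)·(2/7) + (1)·(1/7) + (-2)·(2/7) + (-6)·(2/7) = -15/7.
r2: (2)·(2/7) + (3)·(1/7) + (-4)·(2/7) + (6)·(2/7) = 11/7.
The best pure response is r2 with expected payoff 11/7.

11/7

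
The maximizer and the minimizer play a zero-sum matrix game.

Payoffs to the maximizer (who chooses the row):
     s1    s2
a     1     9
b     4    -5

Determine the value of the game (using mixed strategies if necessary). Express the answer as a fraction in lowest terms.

Row minima are 1 and -5, so the maximizer's maximin is 1; column maxima are 4 and 9, so the minimizer's minimax is 4. These differ, so the equilibrium is in mixed strategies.
Let the maximizer play a with probability p. The minimizer is indifferent when p + 4(1−p) = 9p − 5(1−p), giving p = 9/17.
Let the minimizer play s1 with probability q. The maximizer is indifferent when q + 9(1−q) = 4q − 5(1−q), giving q = 14/17.
The value is 1·(14/17) + (9)·(3/17) = 41/17.

41/17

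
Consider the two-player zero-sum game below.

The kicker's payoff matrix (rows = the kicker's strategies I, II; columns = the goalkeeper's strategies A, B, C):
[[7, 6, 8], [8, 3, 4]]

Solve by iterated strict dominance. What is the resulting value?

Column C is strictly dominated by B for the goalkeeper (6<8, 3<4); eliminate C.
Column A is strictly dominated by B for the goalkeeper (6<7, 3<8); eliminate A.
Row II is strictly dominated by row I (6>3); eliminate II.
Only (I, B) remains, with payoff 6.

6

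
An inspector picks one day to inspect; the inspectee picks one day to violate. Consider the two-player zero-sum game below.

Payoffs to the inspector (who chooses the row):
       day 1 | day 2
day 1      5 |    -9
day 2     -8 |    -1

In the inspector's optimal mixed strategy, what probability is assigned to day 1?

1/3

Row minima are -9 and -8, so the inspector's maximin is -8; column maxima are 5 and -1, so the inspectee's minimax is -1. These differ, so the equilibrium is in mixed strategies.
Let the inspector play day 1 with probability p. The inspectee is indifferent when 5p − 8(1−p) = −9p − (1−p), giving p = 1/3.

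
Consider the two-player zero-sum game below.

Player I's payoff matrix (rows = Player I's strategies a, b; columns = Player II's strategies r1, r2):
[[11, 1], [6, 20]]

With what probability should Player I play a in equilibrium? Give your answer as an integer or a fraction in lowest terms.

7/12

Row minima are 1 and 6, so Player I's maximin is 6; column maxima are 11 and 20, so Player II's minimax is 11. These differ, so the equilibrium is in mixed strategies.
Let Player I play a with probability p. Player II is indifferent when 11p + 6(1−p) = p + 20(1−p), giving p = 7/12.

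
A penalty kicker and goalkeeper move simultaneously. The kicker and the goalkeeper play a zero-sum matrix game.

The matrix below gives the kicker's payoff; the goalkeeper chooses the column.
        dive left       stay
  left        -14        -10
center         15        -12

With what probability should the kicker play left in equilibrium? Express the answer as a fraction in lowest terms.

27/31

Row minima are -14 and -12, so the kicker's maximin is -12; column maxima are 15 and -10, so the goalkeeper's minimax is -10. These differ, so the equilibrium is in mixed strategies.
Let the kicker play left with probability p. The goalkeeper is indifferent when −14p + 15(1−p) = −10p − 12(1−p), giving p = 27/31.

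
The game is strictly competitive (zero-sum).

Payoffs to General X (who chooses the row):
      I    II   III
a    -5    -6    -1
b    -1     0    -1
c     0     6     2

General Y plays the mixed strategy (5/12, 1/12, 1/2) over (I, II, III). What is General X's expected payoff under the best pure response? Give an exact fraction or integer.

3/2

a: (-5)·(5/12) + (-6)·(1/12) + (-1)·(1/2) = -37/12.
b: (-1)·(5/12) + (0)·(1/12) + (-1)·(1/2) = -11/12.
c: (0)·(5/12) + (6)·(1/12) + (2)·(1/2) = 3/2.
The best pure response is c with expected payoff 3/2.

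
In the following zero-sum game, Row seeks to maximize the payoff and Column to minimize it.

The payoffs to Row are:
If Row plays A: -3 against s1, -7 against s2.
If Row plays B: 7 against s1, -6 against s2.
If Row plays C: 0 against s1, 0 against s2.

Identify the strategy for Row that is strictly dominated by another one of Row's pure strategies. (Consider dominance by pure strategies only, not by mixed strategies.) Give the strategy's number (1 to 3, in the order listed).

1

Compare A with B: 7 > -3, -6 > -7.
So B strictly dominates A for Row; A is strictly dominated.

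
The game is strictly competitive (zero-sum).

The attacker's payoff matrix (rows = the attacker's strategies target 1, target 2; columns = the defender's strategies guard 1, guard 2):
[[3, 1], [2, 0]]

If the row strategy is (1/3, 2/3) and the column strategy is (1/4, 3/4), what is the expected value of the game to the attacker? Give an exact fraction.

5/6

Against (1/4, 3/4), each row's expected payoff is target 1: 3/2; target 2: 1/2.
Taking the (1/3, 2/3)-weighted average: (1/3)·(3/2) + (2/3)·(1/2) = 5/6.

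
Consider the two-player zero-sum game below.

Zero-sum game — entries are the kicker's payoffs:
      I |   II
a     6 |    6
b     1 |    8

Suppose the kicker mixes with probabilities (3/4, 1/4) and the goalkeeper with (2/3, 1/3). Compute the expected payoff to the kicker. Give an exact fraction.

16/3

Against (2/3, 1/3), each row's expected payoff is a: 6; b: 10/3.
Taking the (3/4, 1/4)-weighted average: (3/4)·(6) + (1/4)·(10/3) = 16/3.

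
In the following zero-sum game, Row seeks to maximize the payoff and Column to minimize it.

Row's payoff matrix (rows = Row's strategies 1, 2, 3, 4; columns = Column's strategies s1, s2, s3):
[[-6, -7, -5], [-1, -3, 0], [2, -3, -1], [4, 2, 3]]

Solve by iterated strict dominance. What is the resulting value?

Row 2 is strictly dominated by row 4 (4>-1, 2>-3, 3>0); eliminate 2.
Column s1 is strictly dominated by s2 for Column (-7<-6, -3<2, 2<4); eliminate s1.
Row 1 is strictly dominated by row 3 (-3>-7, -1>-5); eliminate 1.
Row 3 is strictly dominated by row 4 (2>-3, 3>-1); eliminate 3.
Column s3 is strictly dominated by s2 for Column (2<3); eliminate s3.
Only (4, s2) remains, with payoff 2.

2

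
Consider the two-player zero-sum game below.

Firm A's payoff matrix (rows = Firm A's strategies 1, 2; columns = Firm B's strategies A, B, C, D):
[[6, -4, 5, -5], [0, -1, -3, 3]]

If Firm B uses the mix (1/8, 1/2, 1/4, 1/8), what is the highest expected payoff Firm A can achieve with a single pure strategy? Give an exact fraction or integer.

-5/8

1: (6)·(1/8) + (-4)·(1/2) + (5)·(1/4) + (-5)·(1/8) = -5/8.
2: (0)·(1/8) + (-1)·(1/2) + (-3)·(1/4) + (3)·(1/8) = -7/8.
The best pure response is 1 with expected payoff -5/8.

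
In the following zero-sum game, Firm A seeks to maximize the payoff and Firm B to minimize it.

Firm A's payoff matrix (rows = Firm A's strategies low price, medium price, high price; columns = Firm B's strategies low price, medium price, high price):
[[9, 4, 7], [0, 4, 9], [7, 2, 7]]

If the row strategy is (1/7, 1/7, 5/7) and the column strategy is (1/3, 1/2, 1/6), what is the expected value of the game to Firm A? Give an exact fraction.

193/42

Against (1/3, 1/2, 1/6), each row's expected payoff is low price: 37/6; medium price: 7/2; high price: 9/2.
Taking the (1/7, 1/7, 5/7)-weighted average: (1/7)·(37/6) + (1/7)·(7/2) + (5/7)·(9/2) = 193/42.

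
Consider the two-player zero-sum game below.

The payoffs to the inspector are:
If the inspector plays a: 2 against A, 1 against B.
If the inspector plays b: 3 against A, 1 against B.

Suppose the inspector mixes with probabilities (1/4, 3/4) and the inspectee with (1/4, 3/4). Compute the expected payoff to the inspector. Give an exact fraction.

23/16

Against (1/4, 3/4), each row's expected payoff is a: 5/4; b: 3/2.
Taking the (1/4, 3/4)-weighted average: (1/4)·(5/4) + (3/4)·(3/2) = 23/16.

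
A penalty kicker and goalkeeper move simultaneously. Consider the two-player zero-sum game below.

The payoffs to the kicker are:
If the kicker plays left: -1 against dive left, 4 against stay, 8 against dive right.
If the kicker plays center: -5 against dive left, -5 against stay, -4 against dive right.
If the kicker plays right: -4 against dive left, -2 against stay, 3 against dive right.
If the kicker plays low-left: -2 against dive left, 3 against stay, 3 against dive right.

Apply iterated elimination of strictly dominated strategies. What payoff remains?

-1

Row center is strictly dominated by row left (-1>-5, 4>-5, 8>-4); eliminate center.
Row low-left is strictly dominated by row left (-1>-2, 4>3, 8>3); eliminate low-left.
Column stay is strictly dominated by dive left for the goalkeeper (-1<4, -4<-2); eliminate stay.
Row right is strictly dominated by row left (-1>-4, 8>3); eliminate right.
Column dive right is strictly dominated by dive left for the goalkeeper (-1<8); eliminate dive right.
Only (left, dive left) remains, with payoff -1.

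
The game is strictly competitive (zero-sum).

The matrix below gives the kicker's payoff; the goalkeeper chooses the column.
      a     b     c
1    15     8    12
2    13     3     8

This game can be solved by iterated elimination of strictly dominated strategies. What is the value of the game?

Column a is strictly dominated by b for the goalkeeper (8<15, 3<13); eliminate a.
Column c is strictly dominated by b for the goalkeeper (8<12, 3<8); eliminate c.
Row 2 is strictly dominated by row 1 (8>3); eliminate 2.
Only (1, b) remains, with payoff 8.

8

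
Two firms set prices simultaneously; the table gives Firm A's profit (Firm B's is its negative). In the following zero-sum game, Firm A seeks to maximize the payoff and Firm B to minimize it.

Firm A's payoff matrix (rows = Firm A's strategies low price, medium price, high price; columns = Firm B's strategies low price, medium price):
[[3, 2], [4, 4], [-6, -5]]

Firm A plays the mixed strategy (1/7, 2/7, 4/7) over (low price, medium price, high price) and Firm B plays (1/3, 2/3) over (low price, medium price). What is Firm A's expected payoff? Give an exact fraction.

Against (1/3, 2/3), each row's expected payoff is low price: 7/3; medium price: 4; high price: -16/3.
Taking the (1/7, 2/7, 4/7)-weighted average: (1/7)·(7/3) + (2/7)·(4) + (4/7)·(-16/3) = -11/7.

-11/7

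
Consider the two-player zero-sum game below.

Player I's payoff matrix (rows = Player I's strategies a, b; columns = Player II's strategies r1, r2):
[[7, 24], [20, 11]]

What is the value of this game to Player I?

Row minima are 7 and 11, so Player I's maximin is 11; column maxima are 20 and 24, so Player II's minimax is 20. These differ, so the equilibrium is in mixed strategies.
Let Player I play a with probability p. Player II is indifferent when 7p + 20(1−p) = 24p + 11(1−p), giving p = 9/26.
Let Player II play r1 with probability q. Player I is indifferent when 7q + 24(1−q) = 20q + 11(1−q), giving q = 1/2.
The value is 7·(1/2) + (24)·(1/2) = 31/2.

31/2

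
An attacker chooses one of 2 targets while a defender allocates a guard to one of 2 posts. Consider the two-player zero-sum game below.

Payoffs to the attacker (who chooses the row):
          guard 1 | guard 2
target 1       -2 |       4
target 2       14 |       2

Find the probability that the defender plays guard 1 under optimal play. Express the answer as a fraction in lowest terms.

1/9

Row minima are -2 and 2, so the attacker's maximin is 2; column maxima are 14 and 4, so the defender's minimax is 4. These differ, so the equilibrium is in mixed strategies.
Let the defender play guard 1 with probability q. The attacker is indifferent when −2q + 4(1−q) = 14q + 2(1−q), giving q = 1/9.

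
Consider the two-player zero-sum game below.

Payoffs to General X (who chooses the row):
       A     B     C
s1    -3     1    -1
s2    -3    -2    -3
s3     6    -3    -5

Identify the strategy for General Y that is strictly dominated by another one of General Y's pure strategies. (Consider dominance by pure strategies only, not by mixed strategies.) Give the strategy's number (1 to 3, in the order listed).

General Y prefers columns that give General X less. Compare B with C: -1 < 1, -3 < -2, -5 < -3.
So C strictly dominates B for General Y; B is strictly dominated.

2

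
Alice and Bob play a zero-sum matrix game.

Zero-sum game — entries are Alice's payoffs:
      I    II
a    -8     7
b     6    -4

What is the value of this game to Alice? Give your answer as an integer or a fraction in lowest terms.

2/5

Row minima are -8 and -4, so Alice's maximin is -4; column maxima are 6 and 7, so Bob's minimax is 6. These differ, so the equilibrium is in mixed strategies.
Let Alice play a with probability p. Bob is indifferent when −8p + 6(1−p) = 7p − 4(1−p), giving p = 2/5.
Let Bob play I with probability q. Alice is indifferent when −8q + 7(1−q) = 6q − 4(1−q), giving q = 11/25.
The value is -8·(11/25) + (7)·(14/25) = 2/5.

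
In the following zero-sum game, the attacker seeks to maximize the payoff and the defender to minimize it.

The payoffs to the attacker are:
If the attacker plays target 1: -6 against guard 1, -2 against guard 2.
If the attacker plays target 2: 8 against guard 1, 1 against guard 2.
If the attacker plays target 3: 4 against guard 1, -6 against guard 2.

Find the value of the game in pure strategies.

1

Row minima: -6, 1, -6 → the attacker's maximin is 1.
Column maxima: 8, 1 → the defender's minimax is 1.
They coincide at (target 2, guard 2), so the value is 1.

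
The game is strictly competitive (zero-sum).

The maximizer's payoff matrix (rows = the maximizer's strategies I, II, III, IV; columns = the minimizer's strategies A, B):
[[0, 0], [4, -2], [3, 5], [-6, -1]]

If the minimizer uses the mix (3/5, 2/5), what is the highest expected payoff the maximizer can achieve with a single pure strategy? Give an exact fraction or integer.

I: (0)·(3/5) + (0)·(2/5) = 0.
II: (4)·(3/5) + (-2)·(2/5) = 8/5.
III: (3)·(3/5) + (5)·(2/5) = 19/5.
IV: (-6)·(3/5) + (-1)·(2/5) = -4.
The best pure response is III with expected payoff 19/5.

19/5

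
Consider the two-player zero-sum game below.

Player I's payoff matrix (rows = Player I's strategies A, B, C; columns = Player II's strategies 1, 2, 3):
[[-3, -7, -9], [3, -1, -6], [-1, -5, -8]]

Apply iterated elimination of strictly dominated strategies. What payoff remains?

Column 2 is strictly dominated by 3 for Player II (-9<-7, -6<-1, -8<-5); eliminate 2.
Row C is strictly dominated by row B (3>-1, -6>-8); eliminate C.
Column 1 is strictly dominated by 3 for Player II (-9<-3, -6<3); eliminate 1.
Row A is strictly dominated by row B (-6>-9); eliminate A.
Only (B, 3) remains, with payoff -6.

-6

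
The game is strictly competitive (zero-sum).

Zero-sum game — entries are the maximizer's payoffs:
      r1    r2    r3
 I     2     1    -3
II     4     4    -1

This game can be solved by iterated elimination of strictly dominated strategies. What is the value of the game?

-1

Row I is strictly dominated by row II (4>2, 4>1, -1>-3); eliminate I.
Column r1 is strictly dominated by r3 for the minimizer (-1<4); eliminate r1.
Column r2 is strictly dominated by r3 for the minimizer (-1<4); eliminate r2.
Only (II, r3) remains, with payoff -1.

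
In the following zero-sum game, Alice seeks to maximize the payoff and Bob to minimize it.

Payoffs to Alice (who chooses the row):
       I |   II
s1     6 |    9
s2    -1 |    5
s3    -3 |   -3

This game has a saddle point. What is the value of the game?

Row minima: 6, -1, -3 → Alice's maximin is 6.
Column maxima: 6, 9 → Bob's minimax is 6.
They coincide at (s1, I), so the value is 6.

6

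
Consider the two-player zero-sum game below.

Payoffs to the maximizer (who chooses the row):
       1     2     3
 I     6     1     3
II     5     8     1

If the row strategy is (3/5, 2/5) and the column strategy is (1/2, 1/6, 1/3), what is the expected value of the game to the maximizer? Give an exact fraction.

Against (1/2, 1/6, 1/3), each row's expected payoff is I: 25/6; II: 25/6.
Taking the (3/5, 2/5)-weighted average: (3/5)·(25/6) + (2/5)·(25/6) = 25/6.

25/6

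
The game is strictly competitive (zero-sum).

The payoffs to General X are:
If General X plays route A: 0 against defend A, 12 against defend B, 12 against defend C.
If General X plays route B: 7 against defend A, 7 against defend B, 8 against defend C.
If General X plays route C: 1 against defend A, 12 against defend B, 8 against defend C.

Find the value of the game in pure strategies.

Row minima: 0, 7, 1 → General X's maximin is 7.
Column maxima: 7, 12, 12 → General Y's minimax is 7.
They coincide at (route B, defend A), so the value is 7.

7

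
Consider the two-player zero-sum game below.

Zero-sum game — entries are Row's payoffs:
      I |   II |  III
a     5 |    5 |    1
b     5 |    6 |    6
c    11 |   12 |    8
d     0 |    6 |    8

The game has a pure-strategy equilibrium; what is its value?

Row minima: 1, 5, 8, 0 → Row's maximin is 8.
Column maxima: 11, 12, 8 → Column's minimax is 8.
They coincide at (c, III), so the value is 8.

8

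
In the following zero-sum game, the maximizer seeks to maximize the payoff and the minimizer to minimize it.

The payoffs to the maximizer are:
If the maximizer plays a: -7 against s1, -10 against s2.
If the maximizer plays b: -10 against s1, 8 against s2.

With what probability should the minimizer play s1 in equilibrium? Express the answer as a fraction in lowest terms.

Row minima are -10 and -10, so the maximizer's maximin is -10; column maxima are -7 and 8, so the minimizer's minimax is -7. These differ, so the equilibrium is in mixed strategies.
Let the minimizer play s1 with probability q. The maximizer is indifferent when −7q − 10(1−q) = −10q + 8(1−q), giving q = 6/7.

6/7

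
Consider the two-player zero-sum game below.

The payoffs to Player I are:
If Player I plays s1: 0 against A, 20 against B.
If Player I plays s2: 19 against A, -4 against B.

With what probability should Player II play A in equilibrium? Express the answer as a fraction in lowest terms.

Row minima are 0 and -4, so Player I's maximin is 0; column maxima are 19 and 20, so Player II's minimax is 19. These differ, so the equilibrium is in mixed strategies.
Let Player II play A with probability q. Player I is indifferent when 20(1−q) = 19q − 4(1−q), giving q = 24/43.

24/43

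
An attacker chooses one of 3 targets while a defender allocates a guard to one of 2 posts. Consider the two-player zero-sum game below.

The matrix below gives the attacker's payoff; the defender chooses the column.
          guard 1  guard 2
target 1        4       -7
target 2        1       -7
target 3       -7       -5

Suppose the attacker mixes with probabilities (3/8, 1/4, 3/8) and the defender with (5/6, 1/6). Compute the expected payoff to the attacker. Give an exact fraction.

Against (5/6, 1/6), each row's expected payoff is target 1: 13/6; target 2: -1/3; target 3: -20/3.
Taking the (3/8, 1/4, 3/8)-weighted average: (3/8)·(13/6) + (1/4)·(-1/3) + (3/8)·(-20/3) = -85/48.

-85/48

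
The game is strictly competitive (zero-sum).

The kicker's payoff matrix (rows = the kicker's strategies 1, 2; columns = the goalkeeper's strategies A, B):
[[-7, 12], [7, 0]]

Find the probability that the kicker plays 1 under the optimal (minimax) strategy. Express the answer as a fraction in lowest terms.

7/26

Row minima are -7 and 0, so the kicker's maximin is 0; column maxima are 7 and 12, so the goalkeeper's minimax is 7. These differ, so the equilibrium is in mixed strategies.
Let the kicker play 1 with probability p. The goalkeeper is indifferent when −7p + 7(1−p) = 12p, giving p = 7/26.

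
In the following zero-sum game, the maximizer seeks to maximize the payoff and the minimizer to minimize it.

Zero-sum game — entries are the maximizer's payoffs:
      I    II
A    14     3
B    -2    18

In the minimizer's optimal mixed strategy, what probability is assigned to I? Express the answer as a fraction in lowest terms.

15/31

Row minima are 3 and -2, so the maximizer's maximin is 3; column maxima are 14 and 18, so the minimizer's minimax is 14. These differ, so the equilibrium is in mixed strategies.
Let the minimizer play I with probability q. The maximizer is indifferent when 14q + 3(1−q) = −2q + 18(1−q), giving q = 15/31.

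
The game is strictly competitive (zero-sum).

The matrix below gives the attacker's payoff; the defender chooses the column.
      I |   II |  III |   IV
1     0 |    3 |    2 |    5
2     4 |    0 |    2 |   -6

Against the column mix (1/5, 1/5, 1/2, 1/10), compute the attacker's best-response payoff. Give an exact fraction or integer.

21/10

1: (0)·(1/5) + (3)·(1/5) + (2)·(1/2) + (5)·(1/10) = 21/10.
2: (4)·(1/5) + (0)·(1/5) + (2)·(1/2) + (-6)·(1/10) = 6/5.
The best pure response is 1 with expected payoff 21/10.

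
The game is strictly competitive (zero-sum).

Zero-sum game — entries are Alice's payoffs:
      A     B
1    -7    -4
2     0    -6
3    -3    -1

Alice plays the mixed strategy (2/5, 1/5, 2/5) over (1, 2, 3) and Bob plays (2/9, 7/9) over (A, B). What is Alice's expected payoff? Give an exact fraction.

-152/45

Against (2/9, 7/9), each row's expected payoff is 1: -14/3; 2: -14/3; 3: -13/9.
Taking the (2/5, 1/5, 2/5)-weighted average: (2/5)·(-14/3) + (1/5)·(-14/3) + (2/5)·(-13/9) = -152/45.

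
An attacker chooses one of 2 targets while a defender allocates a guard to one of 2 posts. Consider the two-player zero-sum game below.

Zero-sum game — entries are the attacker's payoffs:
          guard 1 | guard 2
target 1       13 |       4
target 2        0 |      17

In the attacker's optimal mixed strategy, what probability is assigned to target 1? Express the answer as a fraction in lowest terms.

17/26

Row minima are 4 and 0, so the attacker's maximin is 4; column maxima are 13 and 17, so the defender's minimax is 13. These differ, so the equilibrium is in mixed strategies.
Let the attacker play target 1 with probability p. The defender is indifferent when 13p = 4p + 17(1−p), giving p = 17/26.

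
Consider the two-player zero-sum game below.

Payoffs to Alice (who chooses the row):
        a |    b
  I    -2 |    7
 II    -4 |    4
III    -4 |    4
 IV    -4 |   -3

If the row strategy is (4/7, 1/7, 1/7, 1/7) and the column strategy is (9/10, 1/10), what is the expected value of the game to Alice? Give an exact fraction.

Against (9/10, 1/10), each row's expected payoff is I: -11/10; II: -16/5; III: -16/5; IV: -39/10.
Taking the (4/7, 1/7, 1/7, 1/7)-weighted average: (4/7)·(-11/10) + (1/7)·(-16/5) + (1/7)·(-16/5) + (1/7)·(-39/10) = -21/10.

-21/10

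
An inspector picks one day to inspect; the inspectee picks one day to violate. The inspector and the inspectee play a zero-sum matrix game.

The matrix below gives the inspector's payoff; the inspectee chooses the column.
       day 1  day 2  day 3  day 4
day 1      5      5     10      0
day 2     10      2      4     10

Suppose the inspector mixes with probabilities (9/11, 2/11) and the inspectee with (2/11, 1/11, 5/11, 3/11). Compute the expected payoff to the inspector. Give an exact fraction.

729/121

Against (2/11, 1/11, 5/11, 3/11), each row's expected payoff is day 1: 65/11; day 2: 72/11.
Taking the (9/11, 2/11)-weighted average: (9/11)·(65/11) + (2/11)·(72/11) = 729/121.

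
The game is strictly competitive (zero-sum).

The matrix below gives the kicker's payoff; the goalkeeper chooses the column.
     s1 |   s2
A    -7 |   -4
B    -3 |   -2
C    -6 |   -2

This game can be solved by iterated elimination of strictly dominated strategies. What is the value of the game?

-3

Row A is strictly dominated by row B (-3>-7, -2>-4); eliminate A.
Column s2 is strictly dominated by s1 for the goalkeeper (-3<-2, -6<-2); eliminate s2.
Row C is strictly dominated by row B (-3>-6); eliminate C.
Only (B, s1) remains, with payoff -3.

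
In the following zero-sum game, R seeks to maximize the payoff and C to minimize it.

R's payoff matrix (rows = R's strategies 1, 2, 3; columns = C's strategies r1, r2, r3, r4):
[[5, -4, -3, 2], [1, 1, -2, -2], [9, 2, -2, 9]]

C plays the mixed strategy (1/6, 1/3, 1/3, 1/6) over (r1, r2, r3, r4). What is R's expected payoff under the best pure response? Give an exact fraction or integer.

3

1: (5)·(1/6) + (-4)·(1/3) + (-3)·(1/3) + (2)·(1/6) = -7/6.
2: (1)·(1/6) + (1)·(1/3) + (-2)·(1/3) + (-2)·(1/6) = -1/2.
3: (9)·(1/6) + (2)·(1/3) + (-2)·(1/3) + (9)·(1/6) = 3.
The best pure response is 3 with expected payoff 3.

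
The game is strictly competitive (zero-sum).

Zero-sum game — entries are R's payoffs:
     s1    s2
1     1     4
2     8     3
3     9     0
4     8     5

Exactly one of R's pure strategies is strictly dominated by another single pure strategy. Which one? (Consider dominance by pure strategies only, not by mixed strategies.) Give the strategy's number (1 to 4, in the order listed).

1

Compare 1 with 4: 8 > 1, 5 > 4.
So 4 strictly dominates 1 for R; 1 is strictly dominated.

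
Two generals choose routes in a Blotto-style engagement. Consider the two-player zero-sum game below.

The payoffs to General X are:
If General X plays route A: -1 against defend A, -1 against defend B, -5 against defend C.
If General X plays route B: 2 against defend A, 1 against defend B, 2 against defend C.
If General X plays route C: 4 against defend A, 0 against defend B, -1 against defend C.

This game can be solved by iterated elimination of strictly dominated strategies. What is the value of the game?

Row route A is strictly dominated by row route B (2>-1, 1>-1, 2>-5); eliminate route A.
Column defend A is strictly dominated by defend B for General Y (1<2, 0<4); eliminate defend A.
Row route C is strictly dominated by row route B (1>0, 2>-1); eliminate route C.
Column defend C is strictly dominated by defend B for General Y (1<2); eliminate defend C.
Only (route B, defend B) remains, with payoff 1.

1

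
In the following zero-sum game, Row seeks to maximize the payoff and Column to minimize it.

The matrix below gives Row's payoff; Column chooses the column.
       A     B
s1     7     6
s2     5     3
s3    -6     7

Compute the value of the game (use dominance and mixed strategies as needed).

Row s2 is strictly dominated by row s1, so Row never plays it.
The remaining 2×2 game on (s1, s3) × (A, B) has no saddle point. Let Row play s1 with probability p; indifference gives 7p − 6(1−p) = 6p + 7(1−p), so p = 13/14.
Similarly Column's optimal q on A is 1/14, and the value is 7·(1/14) + (6)·(13/14) = 85/14.

85/14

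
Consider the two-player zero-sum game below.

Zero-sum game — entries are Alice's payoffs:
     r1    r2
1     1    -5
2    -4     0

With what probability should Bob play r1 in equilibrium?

Row minima are -5 and -4, so Alice's maximin is -4; column maxima are 1 and 0, so Bob's minimax is 0. These differ, so the equilibrium is in mixed strategies.
Let Bob play r1 with probability q. Alice is indifferent when q − 5(1−q) = −4q, giving q = 1/2.

1/2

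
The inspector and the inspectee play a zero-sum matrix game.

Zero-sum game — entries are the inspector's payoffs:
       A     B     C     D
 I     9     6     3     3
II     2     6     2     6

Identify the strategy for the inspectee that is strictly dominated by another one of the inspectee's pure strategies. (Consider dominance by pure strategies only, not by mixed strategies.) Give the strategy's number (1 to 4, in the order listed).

The inspectee prefers columns that give the inspector less. Compare B with C: 3 < 6, 2 < 6.
So C strictly dominates B for the inspectee; B is strictly dominated.

2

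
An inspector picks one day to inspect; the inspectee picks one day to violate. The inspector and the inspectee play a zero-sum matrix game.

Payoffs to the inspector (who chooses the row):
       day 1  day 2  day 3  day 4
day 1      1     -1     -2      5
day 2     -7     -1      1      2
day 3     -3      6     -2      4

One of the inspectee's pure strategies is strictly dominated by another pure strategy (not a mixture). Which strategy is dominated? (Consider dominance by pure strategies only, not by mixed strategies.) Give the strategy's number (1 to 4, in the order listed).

The inspectee prefers columns that give the inspector less. Compare day 4 with day 1: 1 < 5, -7 < 2, -3 < 4.
So day 1 strictly dominates day 4 for the inspectee; day 4 is strictly dominated.

4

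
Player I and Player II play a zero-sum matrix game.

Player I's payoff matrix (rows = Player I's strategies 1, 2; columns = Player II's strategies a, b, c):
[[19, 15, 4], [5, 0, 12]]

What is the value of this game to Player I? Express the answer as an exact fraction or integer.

Column a is strictly dominated by b for Player II (it gives Player I more in every row).
The remaining 2×2 game on (1, 2) × (b, c) has no saddle point. Let Player I play 1 with probability p; indifference gives 15p = 4p + 12(1−p), so p = 12/23.
Similarly Player II's optimal q on b is 8/23, and the value is 15·(8/23) + (4)·(15/23) = 180/23.

180/23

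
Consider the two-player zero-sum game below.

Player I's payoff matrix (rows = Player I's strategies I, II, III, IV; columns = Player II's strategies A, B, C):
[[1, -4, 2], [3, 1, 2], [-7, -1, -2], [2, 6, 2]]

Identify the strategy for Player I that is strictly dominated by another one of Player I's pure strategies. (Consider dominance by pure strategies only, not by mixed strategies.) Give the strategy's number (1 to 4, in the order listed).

3

Compare III with II: 3 > -7, 1 > -1, 2 > -2.
So II strictly dominates III for Player I; III is strictly dominated.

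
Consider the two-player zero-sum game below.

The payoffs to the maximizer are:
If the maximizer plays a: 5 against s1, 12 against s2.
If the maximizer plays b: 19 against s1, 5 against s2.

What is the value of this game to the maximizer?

29/3

Row minima are 5 and 5, so the maximizer's maximin is 5; column maxima are 19 and 12, so the minimizer's minimax is 12. These differ, so the equilibrium is in mixed strategies.
Let the maximizer play a with probability p. The minimizer is indifferent when 5p + 19(1−p) = 12p + 5(1−p), giving p = 2/3.
Let the minimizer play s1 with probability q. The maximizer is indifferent when 5q + 12(1−q) = 19q + 5(1−q), giving q = 1/3.
The value is 5·(1/3) + (12)·(2/3) = 29/3.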